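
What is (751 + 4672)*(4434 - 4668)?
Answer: -1268982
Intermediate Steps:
(751 + 4672)*(4434 - 4668) = 5423*(-234) = -1268982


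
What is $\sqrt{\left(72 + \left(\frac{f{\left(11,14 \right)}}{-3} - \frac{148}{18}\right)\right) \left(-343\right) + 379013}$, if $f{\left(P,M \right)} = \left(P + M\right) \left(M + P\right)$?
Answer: $\frac{4 \sqrt{241085}}{3} \approx 654.67$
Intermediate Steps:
$f{\left(P,M \right)} = \left(M + P\right)^{2}$ ($f{\left(P,M \right)} = \left(M + P\right) \left(M + P\right) = \left(M + P\right)^{2}$)
$\sqrt{\left(72 + \left(\frac{f{\left(11,14 \right)}}{-3} - \frac{148}{18}\right)\right) \left(-343\right) + 379013} = \sqrt{\left(72 + \left(\frac{\left(14 + 11\right)^{2}}{-3} - \frac{148}{18}\right)\right) \left(-343\right) + 379013} = \sqrt{\left(72 + \left(25^{2} \left(- \frac{1}{3}\right) - \frac{74}{9}\right)\right) \left(-343\right) + 379013} = \sqrt{\left(72 + \left(625 \left(- \frac{1}{3}\right) - \frac{74}{9}\right)\right) \left(-343\right) + 379013} = \sqrt{\left(72 - \frac{1949}{9}\right) \left(-343\right) + 379013} = \sqrt{\left(- \frac{1301}{9}\right) \left(-343\right) + 379013} = \sqrt{\frac{446243}{9} + 379013} = \sqrt{\frac{3857360}{9}} = \frac{4 \sqrt{241085}}{3}$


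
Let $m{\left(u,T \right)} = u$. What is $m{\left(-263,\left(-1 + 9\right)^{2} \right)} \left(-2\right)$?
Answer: $526$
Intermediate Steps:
$m{\left(-263,\left(-1 + 9\right)^{2} \right)} \left(-2\right) = \left(-263\right) \left(-2\right) = 526$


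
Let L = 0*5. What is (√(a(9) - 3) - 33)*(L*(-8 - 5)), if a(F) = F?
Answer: 0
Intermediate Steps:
L = 0
(√(a(9) - 3) - 33)*(L*(-8 - 5)) = (√(9 - 3) - 33)*(0*(-8 - 5)) = (√6 - 33)*(0*(-13)) = (-33 + √6)*0 = 0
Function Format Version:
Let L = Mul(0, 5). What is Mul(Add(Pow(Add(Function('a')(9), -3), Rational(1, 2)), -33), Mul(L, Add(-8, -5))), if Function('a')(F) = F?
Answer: 0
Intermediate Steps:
L = 0
Mul(Add(Pow(Add(Function('a')(9), -3), Rational(1, 2)), -33), Mul(L, Add(-8, -5))) = Mul(Add(Pow(Add(9, -3), Rational(1, 2)), -33), Mul(0, Add(-8, -5))) = Mul(Add(Pow(6, Rational(1, 2)), -33), Mul(0, -13)) = Mul(Add(-33, Pow(6, Rational(1, 2))), 0) = 0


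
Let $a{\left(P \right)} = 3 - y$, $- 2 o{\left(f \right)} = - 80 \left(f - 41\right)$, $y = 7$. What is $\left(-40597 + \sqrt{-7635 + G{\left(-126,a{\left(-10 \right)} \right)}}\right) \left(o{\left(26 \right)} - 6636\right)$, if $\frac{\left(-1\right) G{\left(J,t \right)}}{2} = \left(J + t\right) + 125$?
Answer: $293759892 - 36180 i \sqrt{305} \approx 2.9376 \cdot 10^{8} - 6.3186 \cdot 10^{5} i$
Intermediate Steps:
$o{\left(f \right)} = -1640 + 40 f$ ($o{\left(f \right)} = - \frac{\left(-80\right) \left(f - 41\right)}{2} = - \frac{\left(-80\right) \left(-41 + f\right)}{2} = - \frac{3280 - 80 f}{2} = -1640 + 40 f$)
$a{\left(P \right)} = -4$ ($a{\left(P \right)} = 3 - 7 = -4$)
$G{\left(J,t \right)} = -250 - 2 J - 2 t$ ($G{\left(J,t \right)} = - 2 \left(\left(J + t\right) + 125\right) = - 2 \left(125 + J + t\right) = -250 - 2 J - 2 t$)
$\left(-40597 + \sqrt{-7635 + G{\left(-126,a{\left(-10 \right)} \right)}}\right) \left(o{\left(26 \right)} - 6636\right) = \left(-40597 + \sqrt{-7635 - -10}\right) \left(\left(-1640 + 40 \cdot 26\right) - 6636\right) = \left(-40597 + \sqrt{-7635 + \left(-250 + 252 + 8\right)}\right) \left(\left(-1640 + 1040\right) - 6636\right) = \left(-40597 + \sqrt{-7635 + 10}\right) \left(-600 - 6636\right) = \left(-40597 + \sqrt{-7625}\right) \left(-7236\right) = \left(-40597 + 5 i \sqrt{305}\right) \left(-7236\right) = 293759892 - 36180 i \sqrt{305}$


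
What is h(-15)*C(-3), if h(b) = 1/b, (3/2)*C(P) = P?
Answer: 2/15 ≈ 0.13333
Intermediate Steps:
C(P) = 2*P/3
h(-15)*C(-3) = ((⅔)*(-3))/(-15) = -1/15*(-2) = 2/15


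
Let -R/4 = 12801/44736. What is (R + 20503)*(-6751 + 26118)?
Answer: 1480237569539/3728 ≈ 3.9706e+8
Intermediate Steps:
R = -4267/3728 (R = -51204/44736 = -4*4267/14912 = -4267/3728 ≈ -1.1446)
(R + 20503)*(-6751 + 26118) = (-4267/3728 + 20503)*(-6751 + 26118) = (76430917/3728)*19367 = 1480237569539/3728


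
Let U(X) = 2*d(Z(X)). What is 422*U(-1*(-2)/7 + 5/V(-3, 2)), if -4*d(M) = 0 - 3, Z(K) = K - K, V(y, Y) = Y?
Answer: 633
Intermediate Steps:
Z(K) = 0
d(M) = ¾ (d(M) = -(0 - 3)/4 = -¼*(-3) = ¾)
U(X) = 3/2 (U(X) = 2*(¾) = 3/2)
422*U(-1*(-2)/7 + 5/V(-3, 2)) = 422*(3/2) = 633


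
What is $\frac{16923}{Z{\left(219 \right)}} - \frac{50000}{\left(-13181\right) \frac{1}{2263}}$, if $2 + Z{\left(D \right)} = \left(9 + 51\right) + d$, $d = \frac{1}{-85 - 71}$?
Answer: $\frac{1058465731828}{119248507} \approx 8876.1$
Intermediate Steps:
$d = - \frac{1}{156}$ ($d = \frac{1}{-156} = - \frac{1}{156} \approx -0.0064103$)
$Z{\left(D \right)} = \frac{9047}{156}$ ($Z{\left(D \right)} = -2 + \left(\left(9 + 51\right) - \frac{1}{156}\right) = -2 + \left(60 - \frac{1}{156}\right) = -2 + \frac{9359}{156} = \frac{9047}{156}$)
$\frac{16923}{Z{\left(219 \right)}} - \frac{50000}{\left(-13181\right) \frac{1}{2263}} = \frac{16923}{\frac{9047}{156}} - \frac{50000}{\left(-13181\right) \frac{1}{2263}} = 16923 \cdot \frac{156}{9047} - \frac{50000}{\left(-13181\right) \frac{1}{2263}} = \frac{2639988}{9047} - \frac{50000}{- \frac{13181}{2263}} = \frac{2639988}{9047} - - \frac{113150000}{13181} = \frac{2639988}{9047} + \frac{113150000}{13181} = \frac{1058465731828}{119248507}$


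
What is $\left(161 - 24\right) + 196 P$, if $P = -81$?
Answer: $-15739$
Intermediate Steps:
$\left(161 - 24\right) + 196 P = \left(161 - 24\right) + 196 \left(-81\right) = \left(161 - 24\right) - 15876 = 137 - 15876 = -15739$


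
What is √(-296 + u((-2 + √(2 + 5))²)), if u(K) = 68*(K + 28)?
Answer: 2*√(589 - 68*√7) ≈ 40.452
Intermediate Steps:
u(K) = 1904 + 68*K (u(K) = 68*(28 + K) = 1904 + 68*K)
√(-296 + u((-2 + √(2 + 5))²)) = √(-296 + (1904 + 68*(-2 + √(2 + 5))²)) = √(-296 + (1904 + 68*(-2 + √7)²)) = √(1608 + 68*(-2 + √7)²)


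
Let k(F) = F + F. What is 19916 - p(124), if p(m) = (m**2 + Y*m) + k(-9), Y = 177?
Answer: -17390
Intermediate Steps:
k(F) = 2*F
p(m) = -18 + m**2 + 177*m (p(m) = (m**2 + 177*m) + 2*(-9) = (m**2 + 177*m) - 18 = -18 + m**2 + 177*m)
19916 - p(124) = 19916 - (-18 + 124**2 + 177*124) = 19916 - (-18 + 15376 + 21948) = 19916 - 1*37306 = 19916 - 37306 = -17390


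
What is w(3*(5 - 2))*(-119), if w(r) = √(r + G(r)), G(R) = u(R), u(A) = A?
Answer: -357*√2 ≈ -504.87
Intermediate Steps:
G(R) = R
w(r) = √2*√r (w(r) = √(r + r) = √(2*r) = √2*√r)
w(3*(5 - 2))*(-119) = (√2*√(3*(5 - 2)))*(-119) = (√2*√(3*3))*(-119) = (√2*√9)*(-119) = (√2*3)*(-119) = (3*√2)*(-119) = -357*√2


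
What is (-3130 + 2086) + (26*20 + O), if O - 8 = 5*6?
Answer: -486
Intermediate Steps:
O = 38 (O = 8 + 5*6 = 8 + 30 = 38)
(-3130 + 2086) + (26*20 + O) = (-3130 + 2086) + (26*20 + 38) = -1044 + (520 + 38) = -1044 + 558 = -486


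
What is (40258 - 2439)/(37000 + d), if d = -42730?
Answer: -37819/5730 ≈ -6.6002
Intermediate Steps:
(40258 - 2439)/(37000 + d) = (40258 - 2439)/(37000 - 42730) = 37819/(-5730) = 37819*(-1/5730) = -37819/5730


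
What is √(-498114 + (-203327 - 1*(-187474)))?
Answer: I*√513967 ≈ 716.92*I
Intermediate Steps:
√(-498114 + (-203327 - 1*(-187474))) = √(-498114 + (-203327 + 187474)) = √(-498114 - 15853) = √(-513967) = I*√513967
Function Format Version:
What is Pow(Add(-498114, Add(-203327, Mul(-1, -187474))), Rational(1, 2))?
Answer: Mul(I, Pow(513967, Rational(1, 2))) ≈ Mul(716.92, I)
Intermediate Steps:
Pow(Add(-498114, Add(-203327, Mul(-1, -187474))), Rational(1, 2)) = Pow(Add(-498114, Add(-203327, 187474)), Rational(1, 2)) = Pow(Add(-498114, -15853), Rational(1, 2)) = Pow(-513967, Rational(1, 2)) = Mul(I, Pow(513967, Rational(1, 2)))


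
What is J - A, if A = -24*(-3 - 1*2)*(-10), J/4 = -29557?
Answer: -117028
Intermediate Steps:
J = -118228 (J = 4*(-29557) = -118228)
A = -1200 (A = -24*(-3 - 2)*(-10) = -24*(-5)*(-10) = 120*(-10) = -1200)
J - A = -118228 - 1*(-1200) = -118228 + 1200 = -117028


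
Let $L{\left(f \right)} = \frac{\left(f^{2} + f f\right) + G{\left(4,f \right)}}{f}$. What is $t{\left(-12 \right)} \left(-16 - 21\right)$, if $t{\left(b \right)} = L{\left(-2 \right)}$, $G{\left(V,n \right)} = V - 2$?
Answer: $185$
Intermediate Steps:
$G{\left(V,n \right)} = -2 + V$
$L{\left(f \right)} = \frac{2 + 2 f^{2}}{f}$ ($L{\left(f \right)} = \frac{\left(f^{2} + f f\right) + \left(-2 + 4\right)}{f} = \frac{\left(f^{2} + f^{2}\right) + 2}{f} = \frac{2 f^{2} + 2}{f} = \frac{2 + 2 f^{2}}{f}$)
$t{\left(b \right)} = -5$ ($t{\left(b \right)} = 2 \left(-2\right) + \frac{2}{-2} = -4 + 2 \left(- \frac{1}{2}\right) = -4 - 1 = -5$)
$t{\left(-12 \right)} \left(-16 - 21\right) = - 5 \left(-16 - 21\right) = \left(-5\right) \left(-37\right) = 185$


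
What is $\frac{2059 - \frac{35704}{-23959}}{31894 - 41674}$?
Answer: $- \frac{9873457}{46863804} \approx -0.21068$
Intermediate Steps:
$\frac{2059 - \frac{35704}{-23959}}{31894 - 41674} = \frac{2059 - - \frac{35704}{23959}}{-9780} = \left(2059 + \frac{35704}{23959}\right) \left(- \frac{1}{9780}\right) = \frac{49367285}{23959} \left(- \frac{1}{9780}\right) = - \frac{9873457}{46863804}$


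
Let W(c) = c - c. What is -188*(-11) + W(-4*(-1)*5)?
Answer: 2068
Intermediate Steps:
W(c) = 0
-188*(-11) + W(-4*(-1)*5) = -188*(-11) + 0 = 2068 + 0 = 2068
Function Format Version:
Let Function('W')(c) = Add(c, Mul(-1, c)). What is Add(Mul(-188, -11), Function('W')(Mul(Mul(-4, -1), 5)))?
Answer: 2068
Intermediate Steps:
Function('W')(c) = 0
Add(Mul(-188, -11), Function('W')(Mul(Mul(-4, -1), 5))) = Add(Mul(-188, -11), 0) = Add(2068, 0) = 2068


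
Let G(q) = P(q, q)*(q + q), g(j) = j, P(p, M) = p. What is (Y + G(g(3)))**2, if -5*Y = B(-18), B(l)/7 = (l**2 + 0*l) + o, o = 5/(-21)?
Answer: 42627841/225 ≈ 1.8946e+5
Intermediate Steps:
o = -5/21 (o = 5*(-1/21) = -5/21 ≈ -0.23810)
G(q) = 2*q**2 (G(q) = q*(q + q) = q*(2*q) = 2*q**2)
B(l) = -5/3 + 7*l**2 (B(l) = 7*((l**2 + 0*l) - 5/21) = 7*((l**2 + 0) - 5/21) = 7*(l**2 - 5/21) = 7*(-5/21 + l**2) = -5/3 + 7*l**2)
Y = -6799/15 (Y = -(-5/3 + 7*(-18)**2)/5 = -(-5/3 + 7*324)/5 = -(-5/3 + 2268)/5 = -1/5*6799/3 = -6799/15 ≈ -453.27)
(Y + G(g(3)))**2 = (-6799/15 + 2*3**2)**2 = (-6799/15 + 2*9)**2 = (-6799/15 + 18)**2 = (-6529/15)**2 = 42627841/225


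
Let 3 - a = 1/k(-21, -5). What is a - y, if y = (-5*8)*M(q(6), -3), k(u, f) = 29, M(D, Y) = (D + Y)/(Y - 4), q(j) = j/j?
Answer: 2922/203 ≈ 14.394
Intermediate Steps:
q(j) = 1
M(D, Y) = (D + Y)/(-4 + Y)
y = -80/7 (y = (-5*8)*((1 - 3)/(-4 - 3)) = -40*(-2)/(-7) = -(-40)*(-2)/7 = -40*2/7 = -80/7 ≈ -11.429)
a = 86/29 (a = 3 - 1/29 = 86/29 ≈ 2.9655)
a - y = 86/29 - 1*(-80/7) = 86/29 + 80/7 = 2922/203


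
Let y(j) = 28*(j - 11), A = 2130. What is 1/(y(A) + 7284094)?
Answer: 1/7343426 ≈ 1.3618e-7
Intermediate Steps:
y(j) = -308 + 28*j (y(j) = 28*(-11 + j) = -308 + 28*j)
1/(y(A) + 7284094) = 1/((-308 + 28*2130) + 7284094) = 1/((-308 + 59640) + 7284094) = 1/(59332 + 7284094) = 1/7343426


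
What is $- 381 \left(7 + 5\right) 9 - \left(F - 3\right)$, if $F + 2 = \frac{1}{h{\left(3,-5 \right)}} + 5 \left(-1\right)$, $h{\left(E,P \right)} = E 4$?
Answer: $- \frac{493657}{12} \approx -41138.0$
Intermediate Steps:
$h{\left(E,P \right)} = 4 E$
$F = - \frac{83}{12}$ ($F = -2 + \left(\frac{1}{4 \cdot 3} + 5 \left(-1\right)\right) = -2 - \left(5 - \frac{1}{12}\right) = -2 + \left(\frac{1}{12} - 5\right) = -2 - \frac{59}{12} = - \frac{83}{12} \approx -6.9167$)
$- 381 \left(7 + 5\right) 9 - \left(F - 3\right) = - 381 \left(7 + 5\right) 9 - \left(- \frac{83}{12} - 3\right) = - 381 \cdot 12 \cdot 9 - - \frac{119}{12} = \left(-381\right) 108 + \frac{119}{12} = -41148 + \frac{119}{12} = - \frac{493657}{12}$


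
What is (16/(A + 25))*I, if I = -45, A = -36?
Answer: 720/11 ≈ 65.455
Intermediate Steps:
(16/(A + 25))*I = (16/(-36 + 25))*(-45) = (16/(-11))*(-45) = -1/11*16*(-45) = -16/11*(-45) = 720/11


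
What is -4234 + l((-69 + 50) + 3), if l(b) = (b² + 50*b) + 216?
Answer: -4562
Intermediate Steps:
l(b) = 216 + b² + 50*b
-4234 + l((-69 + 50) + 3) = -4234 + (216 + ((-69 + 50) + 3)² + 50*((-69 + 50) + 3)) = -4234 + (216 + (-19 + 3)² + 50*(-19 + 3)) = -4234 + (216 + (-16)² + 50*(-16)) = -4234 + (216 + 256 - 800) = -4234 - 328 = -4562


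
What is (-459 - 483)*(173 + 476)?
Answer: -611358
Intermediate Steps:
(-459 - 483)*(173 + 476) = -942*649 = -611358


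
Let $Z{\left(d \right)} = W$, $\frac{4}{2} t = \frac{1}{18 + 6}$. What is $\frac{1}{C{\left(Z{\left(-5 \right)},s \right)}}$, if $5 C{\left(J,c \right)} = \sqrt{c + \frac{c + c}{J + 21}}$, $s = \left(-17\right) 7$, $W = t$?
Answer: $- \frac{i \sqrt{459095}}{1547} \approx - 0.43799 i$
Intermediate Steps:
$t = \frac{1}{48}$ ($t = \frac{1}{2 \left(18 + 6\right)} = \frac{1}{2 \cdot 24} = \frac{1}{2} \cdot \frac{1}{24} = \frac{1}{48} \approx 0.020833$)
$W = \frac{1}{48} \approx 0.020833$
$Z{\left(d \right)} = \frac{1}{48}$
$s = -119$
$C{\left(J,c \right)} = \frac{\sqrt{c + \frac{2 c}{21 + J}}}{5}$ ($C{\left(J,c \right)} = \frac{\sqrt{c + \frac{c + c}{J + 21}}}{5} = \frac{\sqrt{c + \frac{2 c}{21 + J}}}{5}$)
$\frac{1}{C{\left(Z{\left(-5 \right)},s \right)}} = \frac{1}{\frac{1}{5} \sqrt{- \frac{119 \left(23 + \frac{1}{48}\right)}{21 + \frac{1}{48}}}} = \frac{1}{\frac{1}{5} \sqrt{\left(-119\right) \frac{1}{\frac{1009}{48}} \cdot \frac{1105}{48}}} = \frac{1}{\frac{1}{5} \sqrt{\left(-119\right) \frac{48}{1009} \cdot \frac{1105}{48}}} = \frac{1}{\frac{1}{5} \sqrt{- \frac{131495}{1009}}} = \frac{1}{\frac{1}{5} \frac{17 i \sqrt{459095}}{1009}} = \frac{1}{\frac{17}{5045} i \sqrt{459095}} = - \frac{i \sqrt{459095}}{1547}$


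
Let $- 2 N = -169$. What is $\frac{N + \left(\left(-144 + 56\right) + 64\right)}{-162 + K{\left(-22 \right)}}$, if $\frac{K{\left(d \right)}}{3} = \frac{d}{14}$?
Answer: $- \frac{847}{2334} \approx -0.3629$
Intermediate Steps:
$N = \frac{169}{2}$ ($N = \left(- \frac{1}{2}\right) \left(-169\right) = \frac{169}{2} \approx 84.5$)
$K{\left(d \right)} = \frac{3 d}{14}$ ($K{\left(d \right)} = 3 \frac{d}{14} = \frac{3 d}{14}$)
$\frac{N + \left(\left(-144 + 56\right) + 64\right)}{-162 + K{\left(-22 \right)}} = \frac{\frac{169}{2} + \left(\left(-144 + 56\right) + 64\right)}{-162 + \frac{3}{14} \left(-22\right)} = \frac{\frac{169}{2} + \left(-88 + 64\right)}{-162 - \frac{33}{7}} = \frac{\frac{169}{2} - 24}{- \frac{1167}{7}} = \frac{121}{2} \left(- \frac{7}{1167}\right) = - \frac{847}{2334}$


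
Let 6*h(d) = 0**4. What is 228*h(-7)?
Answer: 0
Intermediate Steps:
h(d) = 0 (h(d) = (1/6)*0**4 = (1/6)*0 = 0)
228*h(-7) = 228*0 = 0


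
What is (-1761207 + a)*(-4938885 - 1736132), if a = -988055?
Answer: 18351370587454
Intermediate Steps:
(-1761207 + a)*(-4938885 - 1736132) = (-1761207 - 988055)*(-4938885 - 1736132) = -2749262*(-6675017) = 18351370587454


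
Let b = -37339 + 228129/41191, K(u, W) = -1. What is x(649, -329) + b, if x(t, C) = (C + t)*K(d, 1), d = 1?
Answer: -1550983740/41191 ≈ -37653.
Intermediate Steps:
x(t, C) = -C - t (x(t, C) = (C + t)*(-1) = -C - t)
b = -1537802620/41191 (b = -37339 + 228129*(1/41191) = -37339 + 228129/41191 = -1537802620/41191 ≈ -37333.)
x(649, -329) + b = (-1*(-329) - 1*649) - 1537802620/41191 = (329 - 649) - 1537802620/41191 = -320 - 1537802620/41191 = -1550983740/41191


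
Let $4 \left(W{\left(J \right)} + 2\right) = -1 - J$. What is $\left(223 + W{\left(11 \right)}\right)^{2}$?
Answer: $47524$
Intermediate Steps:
$W{\left(J \right)} = - \frac{9}{4} - \frac{J}{4}$ ($W{\left(J \right)} = -2 + \frac{-1 - J}{4} = -2 - \left(\frac{1}{4} + \frac{J}{4}\right) = - \frac{9}{4} - \frac{J}{4}$)
$\left(223 + W{\left(11 \right)}\right)^{2} = \left(223 - 5\right)^{2} = 218^{2} = 47524$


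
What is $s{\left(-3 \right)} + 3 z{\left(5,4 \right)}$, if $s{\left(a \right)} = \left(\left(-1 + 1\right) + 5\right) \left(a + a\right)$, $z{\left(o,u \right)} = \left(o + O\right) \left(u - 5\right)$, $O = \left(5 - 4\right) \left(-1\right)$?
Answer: $-42$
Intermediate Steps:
$O = -1$ ($O = 1 \left(-1\right) = -1$)
$z{\left(o,u \right)} = \left(-1 + o\right) \left(-5 + u\right)$ ($z{\left(o,u \right)} = \left(o - 1\right) \left(u - 5\right) = \left(-1 + o\right) \left(-5 + u\right)$)
$s{\left(a \right)} = 10 a$ ($s{\left(a \right)} = \left(0 + 5\right) 2 a = 5 \cdot 2 a = 10 a$)
$s{\left(-3 \right)} + 3 z{\left(5,4 \right)} = 10 \left(-3\right) + 3 \left(5 - 4 - 25 + 5 \cdot 4\right) = -30 + 3 \left(5 - 4 - 25 + 20\right) = -30 + 3 \left(-4\right) = -30 - 12 = -42$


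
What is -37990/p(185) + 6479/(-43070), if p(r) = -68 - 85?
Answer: 1635238013/6589710 ≈ 248.15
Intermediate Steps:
p(r) = -153
-37990/p(185) + 6479/(-43070) = -37990/(-153) + 6479/(-43070) = -37990*(-1/153) + 6479*(-1/43070) = 37990/153 - 6479/43070 = 1635238013/6589710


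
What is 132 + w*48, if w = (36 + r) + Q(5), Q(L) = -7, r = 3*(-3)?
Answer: 1092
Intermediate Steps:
r = -9
w = 20 (w = (36 - 9) - 7 = 27 - 7 = 20)
132 + w*48 = 132 + 20*48 = 132 + 960 = 1092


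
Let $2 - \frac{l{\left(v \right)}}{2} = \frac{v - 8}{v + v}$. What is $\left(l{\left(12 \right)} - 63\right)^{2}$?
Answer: $\frac{31684}{9} \approx 3520.4$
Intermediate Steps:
$l{\left(v \right)} = 4 - \frac{-8 + v}{v}$ ($l{\left(v \right)} = 4 - 2 \frac{v - 8}{v + v} = 4 - 2 \frac{-8 + v}{2 v} = 4 - \frac{-8 + v}{v}$)
$\left(l{\left(12 \right)} - 63\right)^{2} = \left(\left(3 + \frac{8}{12}\right) - 63\right)^{2} = \left(\left(3 + 8 \cdot \frac{1}{12}\right) - 63\right)^{2} = \left(\left(3 + \frac{2}{3}\right) - 63\right)^{2} = \left(\frac{11}{3} - 63\right)^{2} = \left(- \frac{178}{3}\right)^{2} = \frac{31684}{9}$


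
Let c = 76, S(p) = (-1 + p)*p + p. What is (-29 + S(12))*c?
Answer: 8740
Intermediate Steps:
S(p) = p + p*(-1 + p) (S(p) = p*(-1 + p) + p = p + p*(-1 + p))
(-29 + S(12))*c = (-29 + 12**2)*76 = (-29 + 144)*76 = 115*76 = 8740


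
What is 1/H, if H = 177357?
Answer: 1/177357 ≈ 5.6383e-6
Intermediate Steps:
1/H = 1/177357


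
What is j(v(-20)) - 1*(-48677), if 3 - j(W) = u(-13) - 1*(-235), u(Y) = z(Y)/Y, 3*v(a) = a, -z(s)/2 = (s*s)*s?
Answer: 48783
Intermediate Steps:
z(s) = -2*s³ (z(s) = -2*s*s*s = -2*s²*s = -2*s³)
v(a) = a/3
u(Y) = -2*Y² (u(Y) = (-2*Y³)/Y = -2*Y²)
j(W) = 106 (j(W) = 3 - (-2*(-13)² - 1*(-235)) = 3 - (-2*169 + 235) = 3 - (-338 + 235) = 3 - 1*(-103) = 3 + 103 = 106)
j(v(-20)) - 1*(-48677) = 106 - 1*(-48677) = 106 + 48677 = 48783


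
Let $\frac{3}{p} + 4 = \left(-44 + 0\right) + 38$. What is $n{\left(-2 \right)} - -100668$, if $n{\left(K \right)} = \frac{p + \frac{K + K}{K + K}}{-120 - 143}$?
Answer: $\frac{264756833}{2630} \approx 1.0067 \cdot 10^{5}$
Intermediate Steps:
$p = - \frac{3}{10}$ ($p = \frac{3}{-4 + \left(\left(-44 + 0\right) + 38\right)} = \frac{3}{-4 + \left(-44 + 38\right)} = \frac{3}{-4 - 6} = \frac{3}{-10} = 3 \left(- \frac{1}{10}\right) = - \frac{3}{10} \approx -0.3$)
$n{\left(K \right)} = - \frac{7}{2630}$ ($n{\left(K \right)} = \frac{- \frac{3}{10} + \frac{K + K}{K + K}}{-120 - 143} = \frac{- \frac{3}{10} + \frac{2 K}{2 K}}{-263} = \left(- \frac{3}{10} + 2 K \frac{1}{2 K}\right) \left(- \frac{1}{263}\right) = \left(- \frac{3}{10} + 1\right) \left(- \frac{1}{263}\right) = \frac{7}{10} \left(- \frac{1}{263}\right) = - \frac{7}{2630}$)
$n{\left(-2 \right)} - -100668 = - \frac{7}{2630} - -100668 = - \frac{7}{2630} + 100668 = \frac{264756833}{2630}$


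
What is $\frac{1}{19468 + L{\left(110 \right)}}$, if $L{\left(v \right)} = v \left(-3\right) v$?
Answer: $- \frac{1}{16832} \approx -5.9411 \cdot 10^{-5}$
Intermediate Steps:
$L{\left(v \right)} = - 3 v^{2}$ ($L{\left(v \right)} = - 3 v v = - 3 v^{2}$)
$\frac{1}{19468 + L{\left(110 \right)}} = \frac{1}{19468 - 3 \cdot 110^{2}} = \frac{1}{19468 - 36300} = \frac{1}{-16832} = - \frac{1}{16832}$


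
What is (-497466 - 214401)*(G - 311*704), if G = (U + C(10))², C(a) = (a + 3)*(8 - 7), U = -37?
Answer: 155448973056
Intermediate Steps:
C(a) = 3 + a (C(a) = (3 + a)*1 = 3 + a)
G = 576 (G = (-37 + (3 + 10))² = (-37 + 13)² = (-24)² = 576)
(-497466 - 214401)*(G - 311*704) = (-497466 - 214401)*(576 - 311*704) = -711867*(576 - 218944) = -711867*(-218368) = 155448973056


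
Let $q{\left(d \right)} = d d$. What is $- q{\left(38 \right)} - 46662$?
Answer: $-48106$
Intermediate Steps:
$q{\left(d \right)} = d^{2}$
$- q{\left(38 \right)} - 46662 = - 38^{2} - 46662 = \left(-1\right) 1444 - 46662 = -1444 - 46662 = -48106$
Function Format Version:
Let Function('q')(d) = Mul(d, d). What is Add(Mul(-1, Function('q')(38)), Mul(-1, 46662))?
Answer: -48106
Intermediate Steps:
Function('q')(d) = Pow(d, 2)
Add(Mul(-1, Function('q')(38)), Mul(-1, 46662)) = Add(Mul(-1, Pow(38, 2)), Mul(-1, 46662)) = Add(Mul(-1, 1444), -46662) = Add(-1444, -46662) = -48106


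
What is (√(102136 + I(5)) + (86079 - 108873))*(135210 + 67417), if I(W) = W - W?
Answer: -4618679838 + 405254*√25534 ≈ -4.5539e+9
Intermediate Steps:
I(W) = 0
(√(102136 + I(5)) + (86079 - 108873))*(135210 + 67417) = (√(102136 + 0) + (86079 - 108873))*(135210 + 67417) = (√102136 - 22794)*202627 = (2*√25534 - 22794)*202627 = (-22794 + 2*√25534)*202627 = -4618679838 + 405254*√25534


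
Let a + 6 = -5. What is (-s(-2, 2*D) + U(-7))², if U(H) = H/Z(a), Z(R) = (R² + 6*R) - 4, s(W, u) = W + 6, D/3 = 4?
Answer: 44521/2601 ≈ 17.117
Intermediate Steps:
a = -11 (a = -6 - 5 = -11)
D = 12 (D = 3*4 = 12)
s(W, u) = 6 + W
Z(R) = -4 + R² + 6*R
U(H) = H/51 (U(H) = H/(-4 + (-11)² + 6*(-11)) = H/(-4 + 121 - 66) = H/51)
(-s(-2, 2*D) + U(-7))² = (-(6 - 2) + (1/51)*(-7))² = (-1*4 - 7/51)² = (-4 - 7/51)² = (-211/51)² = 44521/2601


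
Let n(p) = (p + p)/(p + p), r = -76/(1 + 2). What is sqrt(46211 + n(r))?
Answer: 2*sqrt(11553) ≈ 214.97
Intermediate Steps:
r = -76/3 ≈ -25.333
n(p) = 1 (n(p) = (2*p)/((2*p)) = (2*p)*(1/(2*p)) = 1)
sqrt(46211 + n(r)) = sqrt(46211 + 1) = sqrt(46212) = 2*sqrt(11553)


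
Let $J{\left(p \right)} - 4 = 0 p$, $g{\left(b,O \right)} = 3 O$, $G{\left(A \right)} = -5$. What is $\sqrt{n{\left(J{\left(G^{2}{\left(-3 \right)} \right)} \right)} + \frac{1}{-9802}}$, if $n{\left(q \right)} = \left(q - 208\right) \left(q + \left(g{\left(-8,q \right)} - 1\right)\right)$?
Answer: $\frac{i \sqrt{1739659018}}{754} \approx 55.317 i$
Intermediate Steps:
$J{\left(p \right)} = 4$ ($J{\left(p \right)} = 4 + 0 p = 4 + 0 = 4$)
$n{\left(q \right)} = \left(-1 + 4 q\right) \left(-208 + q\right)$ ($n{\left(q \right)} = \left(q - 208\right) \left(q + \left(3 q - 1\right)\right) = \left(-208 + q\right) \left(q + \left(3 q - 1\right)\right) = \left(-208 + q\right) \left(q + \left(-1 + 3 q\right)\right) = \left(-208 + q\right) \left(-1 + 4 q\right) = \left(-1 + 4 q\right) \left(-208 + q\right)$)
$\sqrt{n{\left(J{\left(G^{2}{\left(-3 \right)} \right)} \right)} + \frac{1}{-9802}} = \sqrt{\left(208 - 3332 + 4 \cdot 4^{2}\right) + \frac{1}{-9802}} = \sqrt{\left(208 - 3332 + 4 \cdot 16\right) - \frac{1}{9802}} = \sqrt{\left(208 - 3332 + 64\right) - \frac{1}{9802}} = \sqrt{-3060 - \frac{1}{9802}} = \sqrt{- \frac{29994121}{9802}} = \frac{i \sqrt{1739659018}}{754}$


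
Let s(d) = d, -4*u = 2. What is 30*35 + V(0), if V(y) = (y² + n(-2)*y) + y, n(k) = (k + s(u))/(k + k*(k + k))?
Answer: 1050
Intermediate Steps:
u = -½ (u = -¼*2 = -½ ≈ -0.50000)
n(k) = (-½ + k)/(k + 2*k²) (n(k) = (k - ½)/(k + k*(k + k)) = (-½ + k)/(k + k*(2*k)) = (-½ + k)/(k + 2*k²))
V(y) = y² + 7*y/12 (V(y) = (y² + ((-½ - 2)/((-2)*(1 + 2*(-2))))*y) + y = (y² + (-½*(-5/2)/(1 - 4))*y) + y = (y² + (-½*(-5/2)/(-3))*y) + y = (y² + (-½*(-⅓)*(-5/2))*y) + y = (y² - 5*y/12) + y = y² + 7*y/12)
30*35 + V(0) = 30*35 + (1/12)*0*(7 + 12*0) = 1050 + (1/12)*0*(7 + 0) = 1050 + (1/12)*0*7 = 1050 + 0 = 1050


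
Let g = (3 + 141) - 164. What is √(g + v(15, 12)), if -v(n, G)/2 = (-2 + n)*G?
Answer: 2*I*√83 ≈ 18.221*I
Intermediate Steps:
v(n, G) = -2*G*(-2 + n) (v(n, G) = -2*(-2 + n)*G = -2*G*(-2 + n))
g = -20 (g = 144 - 164 = -20)
√(g + v(15, 12)) = √(-20 + 2*12*(2 - 1*15)) = √(-20 + 2*12*(2 - 15)) = √(-20 + 2*12*(-13)) = √(-20 - 312) = √(-332) = 2*I*√83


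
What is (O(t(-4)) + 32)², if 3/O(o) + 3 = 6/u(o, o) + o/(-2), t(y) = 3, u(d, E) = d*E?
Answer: 515524/529 ≈ 974.53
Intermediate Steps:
u(d, E) = E*d
O(o) = 3/(-3 + 6/o² - o/2) (O(o) = 3/(-3 + (6/((o*o)) + o/(-2))) = 3/(-3 + (6/(o²) + o*(-½))) = 3/(-3 + (6/o² - o/2)) = 3/(-3 + 6/o² - o/2))
(O(t(-4)) + 32)² = (-6*3²/(-12 + 3³ + 6*3²) + 32)² = (-6*9/(-12 + 27 + 6*9) + 32)² = (-6*9/(-12 + 27 + 54) + 32)² = (-6*9/69 + 32)² = (-6*9*1/69 + 32)² = (-18/23 + 32)² = (718/23)² = 515524/529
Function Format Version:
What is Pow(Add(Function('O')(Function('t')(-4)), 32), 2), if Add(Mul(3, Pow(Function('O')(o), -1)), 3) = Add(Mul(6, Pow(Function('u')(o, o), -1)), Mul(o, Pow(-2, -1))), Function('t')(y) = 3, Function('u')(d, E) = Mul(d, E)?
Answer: Rational(515524, 529) ≈ 974.53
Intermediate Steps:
Function('u')(d, E) = Mul(E, d)
Function('O')(o) = Mul(3, Pow(Add(-3, Mul(6, Pow(o, -2)), Mul(Rational(-1, 2), o)), -1)) (Function('O')(o) = Mul(3, Pow(Add(-3, Add(Mul(6, Pow(Mul(o, o), -1)), Mul(o, Pow(-2, -1)))), -1)) = Mul(3, Pow(Add(-3, Add(Mul(6, Pow(Pow(o, 2), -1)), Mul(o, Rational(-1, 2)))), -1)) = Mul(3, Pow(Add(-3, Add(Mul(6, Pow(o, -2)), Mul(Rational(-1, 2), o))), -1)) = Mul(3, Pow(Add(-3, Mul(6, Pow(o, -2)), Mul(Rational(-1, 2), o)), -1)))
Pow(Add(Function('O')(Function('t')(-4)), 32), 2) = Pow(Add(Mul(-6, Pow(3, 2), Pow(Add(-12, Pow(3, 3), Mul(6, Pow(3, 2))), -1)), 32), 2) = Pow(Add(Mul(-6, 9, Pow(Add(-12, 27, Mul(6, 9)), -1)), 32), 2) = Pow(Add(Mul(-6, 9, Pow(Add(-12, 27, 54), -1)), 32), 2) = Pow(Add(Mul(-6, 9, Pow(69, -1)), 32), 2) = Pow(Add(Mul(-6, 9, Rational(1, 69)), 32), 2) = Pow(Add(Rational(-18, 23), 32), 2) = Pow(Rational(718, 23), 2) = Rational(515524, 529)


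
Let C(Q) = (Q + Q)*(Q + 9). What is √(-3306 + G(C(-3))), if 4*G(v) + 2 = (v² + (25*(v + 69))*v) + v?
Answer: I*√41666/2 ≈ 102.06*I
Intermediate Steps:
C(Q) = 2*Q*(9 + Q) (C(Q) = (2*Q)*(9 + Q) = 2*Q*(9 + Q))
G(v) = -½ + v/4 + v²/4 + v*(1725 + 25*v)/4 (G(v) = -½ + ((v² + (25*(v + 69))*v) + v)/4 = -½ + ((v² + (25*(69 + v))*v) + v)/4 = -½ + ((v² + (1725 + 25*v)*v) + v)/4 = -½ + ((v² + v*(1725 + 25*v)) + v)/4 = -½ + (v + v² + v*(1725 + 25*v))/4 = -½ + (v/4 + v²/4 + v*(1725 + 25*v)/4) = -½ + v/4 + v²/4 + v*(1725 + 25*v)/4)
√(-3306 + G(C(-3))) = √(-3306 + (-½ + 13*(2*(-3)*(9 - 3))²/2 + 863*(2*(-3)*(9 - 3))/2)) = √(-3306 + (-½ + 13*(2*(-3)*6)²/2 + 863*(2*(-3)*6)/2)) = √(-3306 + (-½ + (13/2)*(-36)² + (863/2)*(-36))) = √(-3306 + (-½ + (13/2)*1296 - 15534)) = √(-3306 + (-½ + 8424 - 15534)) = √(-3306 - 14221/2) = √(-20833/2) = I*√41666/2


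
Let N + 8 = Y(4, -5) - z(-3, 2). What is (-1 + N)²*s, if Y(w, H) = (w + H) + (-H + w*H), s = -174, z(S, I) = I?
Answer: -126846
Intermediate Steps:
Y(w, H) = w + H*w (Y(w, H) = (H + w) + (-H + H*w) = w + H*w)
N = -26 (N = -8 + (4*(1 - 5) - 1*2) = -8 + (4*(-4) - 2) = -8 + (-16 - 2) = -8 - 18 = -26)
(-1 + N)²*s = (-1 - 26)²*(-174) = (-27)²*(-174) = 729*(-174) = -126846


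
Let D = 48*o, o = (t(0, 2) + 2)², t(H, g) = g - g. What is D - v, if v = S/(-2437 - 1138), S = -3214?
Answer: 683186/3575 ≈ 191.10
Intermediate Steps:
t(H, g) = 0
o = 4 (o = (0 + 2)² = 2² = 4)
D = 192 (D = 48*4 = 192)
v = 3214/3575 (v = -3214/(-2437 - 1138) = -3214/(-3575) = -3214*(-1/3575) = 3214/3575 ≈ 0.89902)
D - v = 192 - 1*3214/3575 = 192 - 3214/3575 = 683186/3575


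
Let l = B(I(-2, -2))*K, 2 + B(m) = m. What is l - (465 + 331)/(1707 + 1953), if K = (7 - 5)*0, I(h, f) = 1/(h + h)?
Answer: -199/915 ≈ -0.21749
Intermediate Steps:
I(h, f) = 1/(2*h)
B(m) = -2 + m
K = 0 (K = 2*0 = 0)
l = 0 (l = (-2 + (1/2)/(-2))*0 = (-2 + (1/2)*(-1/2))*0 = (-2 - 1/4)*0 = -9/4*0 = 0)
l - (465 + 331)/(1707 + 1953) = 0 - (465 + 331)/(1707 + 1953) = 0 - 796/3660 = 0 - 1*199/915 = 0 - 199/915 = -199/915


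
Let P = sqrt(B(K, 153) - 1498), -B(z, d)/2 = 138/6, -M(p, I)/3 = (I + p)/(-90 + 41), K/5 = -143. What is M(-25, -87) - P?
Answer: -48/7 - 2*I*sqrt(386) ≈ -6.8571 - 39.294*I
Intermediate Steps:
K = -715 (K = 5*(-143) = -715)
M(p, I) = 3*I/49 + 3*p/49 (M(p, I) = -3*(I + p)/(-90 + 41) = -3*(I + p)/(-49) = -3*(I + p)*(-1)/49 = -3*(-I/49 - p/49) = 3*I/49 + 3*p/49)
B(z, d) = -46 (B(z, d) = -276/6 = -2*23 = -46)
P = 2*I*sqrt(386) (P = sqrt(-46 - 1498) = sqrt(-1544) = 2*I*sqrt(386) ≈ 39.294*I)
M(-25, -87) - P = ((3/49)*(-87) + (3/49)*(-25)) - 2*I*sqrt(386) = (-261/49 - 75/49) - 2*I*sqrt(386) = -48/7 - 2*I*sqrt(386)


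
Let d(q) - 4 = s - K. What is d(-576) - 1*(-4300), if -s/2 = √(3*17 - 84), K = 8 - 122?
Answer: 4418 - 2*I*√33 ≈ 4418.0 - 11.489*I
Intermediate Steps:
K = -114
s = -2*I*√33 (s = -2*√(3*17 - 84) = -2*√(51 - 84) = -2*I*√33 ≈ -11.489*I)
d(q) = 118 - 2*I*√33 (d(q) = 4 + (-2*I*√33 - 1*(-114)) = 4 + (-2*I*√33 + 114) = 4 + (114 - 2*I*√33) = 118 - 2*I*√33)
d(-576) - 1*(-4300) = (118 - 2*I*√33) - 1*(-4300) = (118 - 2*I*√33) + 4300 = 4418 - 2*I*√33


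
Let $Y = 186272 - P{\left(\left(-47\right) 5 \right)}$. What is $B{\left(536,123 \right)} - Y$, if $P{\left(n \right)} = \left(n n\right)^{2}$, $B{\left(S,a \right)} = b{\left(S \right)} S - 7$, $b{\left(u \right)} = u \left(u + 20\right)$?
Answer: $3209350922$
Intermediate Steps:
$b{\left(u \right)} = u \left(20 + u\right)$
$B{\left(S,a \right)} = -7 + S^{2} \left(20 + S\right)$ ($B{\left(S,a \right)} = S \left(20 + S\right) S - 7 = S^{2} \left(20 + S\right) - 7 = -7 + S^{2} \left(20 + S\right)$)
$P{\left(n \right)} = n^{4}$ ($P{\left(n \right)} = \left(n^{2}\right)^{2} = n^{4}$)
$Y = -3049614353$ ($Y = 186272 - \left(\left(-47\right) 5\right)^{4} = 186272 - \left(-235\right)^{4} = 186272 - 3049800625 = -3049614353$)
$B{\left(536,123 \right)} - Y = \left(-7 + 536^{2} \left(20 + 536\right)\right) - -3049614353 = \left(-7 + 287296 \cdot 556\right) + 3049614353 = \left(-7 + 159736576\right) + 3049614353 = 159736569 + 3049614353 = 3209350922$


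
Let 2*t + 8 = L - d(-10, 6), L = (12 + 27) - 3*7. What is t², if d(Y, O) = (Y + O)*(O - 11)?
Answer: 25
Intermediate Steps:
d(Y, O) = (-11 + O)*(O + Y) (d(Y, O) = (O + Y)*(-11 + O) = (-11 + O)*(O + Y))
L = 18 (L = 39 - 21 = 18)
t = -5 (t = -4 + (18 - (6² - 11*6 - 11*(-10) + 6*(-10)))/2 = -4 + (18 - (36 - 66 + 110 - 60))/2 = -4 + (18 - 1*20)/2 = -4 + (18 - 20)/2 = -4 + (½)*(-2) = -4 - 1 = -5)
t² = (-5)² = 25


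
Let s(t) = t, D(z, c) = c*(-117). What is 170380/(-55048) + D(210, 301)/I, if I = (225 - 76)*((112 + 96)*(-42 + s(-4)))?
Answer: -330989773/107799712 ≈ -3.0704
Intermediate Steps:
D(z, c) = -117*c
I = -1425632 (I = (225 - 76)*((112 + 96)*(-42 - 4)) = 149*(208*(-46)) = 149*(-9568) = -1425632)
170380/(-55048) + D(210, 301)/I = 170380/(-55048) - 117*301/(-1425632) = 170380*(-1/55048) - 35217*(-1/1425632) = -6085/1966 + 2709/109664 = -330989773/107799712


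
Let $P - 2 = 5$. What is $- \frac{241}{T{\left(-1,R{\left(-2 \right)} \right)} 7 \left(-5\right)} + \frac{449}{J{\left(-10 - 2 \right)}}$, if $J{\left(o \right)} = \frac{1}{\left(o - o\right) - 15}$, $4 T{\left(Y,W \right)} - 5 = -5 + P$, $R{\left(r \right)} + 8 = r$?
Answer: $- \frac{1649111}{245} \approx -6731.1$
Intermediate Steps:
$P = 7$ ($P = 2 + 5 = 7$)
$R{\left(r \right)} = -8 + r$
$T{\left(Y,W \right)} = \frac{7}{4}$ ($T{\left(Y,W \right)} = \frac{5}{4} + \frac{-5 + 7}{4} = \frac{5}{4} + \frac{1}{4} \cdot 2 = \frac{5}{4} + \frac{1}{2} = \frac{7}{4}$)
$J{\left(o \right)} = - \frac{1}{15}$ ($J{\left(o \right)} = \frac{1}{0 - 15} = \frac{1}{-15} = - \frac{1}{15}$)
$- \frac{241}{T{\left(-1,R{\left(-2 \right)} \right)} 7 \left(-5\right)} + \frac{449}{J{\left(-10 - 2 \right)}} = - \frac{241}{\frac{7}{4} \cdot 7 \left(-5\right)} + \frac{449}{- \frac{1}{15}} = - \frac{241}{\frac{49}{4} \left(-5\right)} + 449 \left(-15\right) = - \frac{241}{- \frac{245}{4}} - 6735 = \left(-241\right) \left(- \frac{4}{245}\right) - 6735 = \frac{964}{245} - 6735 = - \frac{1649111}{245}$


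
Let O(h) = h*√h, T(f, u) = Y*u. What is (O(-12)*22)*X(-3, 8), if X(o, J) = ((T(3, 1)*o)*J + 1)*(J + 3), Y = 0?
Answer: -5808*I*√3 ≈ -10060.0*I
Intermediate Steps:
T(f, u) = 0 (T(f, u) = 0*u = 0)
O(h) = h^(3/2)
X(o, J) = 3 + J (X(o, J) = ((0*o)*J + 1)*(J + 3) = (0*J + 1)*(3 + J) = (0 + 1)*(3 + J) = 1*(3 + J) = 3 + J)
(O(-12)*22)*X(-3, 8) = ((-12)^(3/2)*22)*(3 + 8) = (-24*I*√3*22)*11 = -528*I*√3*11 = -5808*I*√3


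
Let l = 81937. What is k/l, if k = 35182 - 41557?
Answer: -6375/81937 ≈ -0.077804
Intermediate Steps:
k = -6375
k/l = -6375/81937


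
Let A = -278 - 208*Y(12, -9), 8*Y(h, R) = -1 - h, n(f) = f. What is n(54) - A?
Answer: -6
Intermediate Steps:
Y(h, R) = -1/8 - h/8 (Y(h, R) = (-1 - h)/8 = -1/8 - h/8)
A = 60 (A = -278 - 208*(-1/8 - 1/8*12) = -278 - 208*(-1/8 - 3/2) = -278 - 208*(-13/8) = -278 + 338 = 60)
n(54) - A = 54 - 1*60 = 54 - 60 = -6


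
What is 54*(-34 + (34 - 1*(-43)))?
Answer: 2322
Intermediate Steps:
54*(-34 + (34 - 1*(-43))) = 54*(-34 + (34 + 43)) = 54*(-34 + 77) = 54*43 = 2322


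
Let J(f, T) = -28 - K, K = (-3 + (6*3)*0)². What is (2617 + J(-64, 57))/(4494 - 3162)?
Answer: 215/111 ≈ 1.9369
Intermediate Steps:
K = 9 (K = (-3 + 18*0)² = (-3 + 0)² = (-3)² = 9)
J(f, T) = -37 (J(f, T) = -28 - 1*9 = -28 - 9 = -37)
(2617 + J(-64, 57))/(4494 - 3162) = (2617 - 37)/(4494 - 3162) = 2580/1332 = 2580*(1/1332) = 215/111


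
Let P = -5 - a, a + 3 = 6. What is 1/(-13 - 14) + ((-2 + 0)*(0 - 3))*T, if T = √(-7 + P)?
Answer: -1/27 + 6*I*√15 ≈ -0.037037 + 23.238*I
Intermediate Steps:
a = 3 (a = -3 + 6 = 3)
P = -8 (P = -5 - 1*3 = -5 - 3 = -8)
T = I*√15 (T = √(-7 - 8) = √(-15) = I*√15 ≈ 3.873*I)
1/(-13 - 14) + ((-2 + 0)*(0 - 3))*T = 1/(-13 - 14) + ((-2 + 0)*(0 - 3))*(I*√15) = 1/(-27) + (-2*(-3))*(I*√15) = -1/27 + 6*(I*√15) = -1/27 + 6*I*√15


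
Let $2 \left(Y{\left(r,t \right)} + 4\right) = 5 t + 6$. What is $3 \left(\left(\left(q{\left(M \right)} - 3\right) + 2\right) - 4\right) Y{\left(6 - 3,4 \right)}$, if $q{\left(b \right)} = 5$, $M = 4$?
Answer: $0$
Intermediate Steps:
$Y{\left(r,t \right)} = -1 + \frac{5 t}{2}$ ($Y{\left(r,t \right)} = -4 + \frac{5 t + 6}{2} = -4 + \frac{6 + 5 t}{2} = -4 + \left(3 + \frac{5 t}{2}\right) = -1 + \frac{5 t}{2}$)
$3 \left(\left(\left(q{\left(M \right)} - 3\right) + 2\right) - 4\right) Y{\left(6 - 3,4 \right)} = 3 \left(\left(\left(5 - 3\right) + 2\right) - 4\right) \left(-1 + \frac{5}{2} \cdot 4\right) = 3 \left(\left(2 + 2\right) - 4\right) \left(-1 + 10\right) = 3 \left(4 - 4\right) 9 = 3 \cdot 0 \cdot 9 = 0 \cdot 9 = 0$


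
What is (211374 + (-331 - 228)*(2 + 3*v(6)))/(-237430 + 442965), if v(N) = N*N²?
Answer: -13816/18685 ≈ -0.73942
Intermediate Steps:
v(N) = N³
(211374 + (-331 - 228)*(2 + 3*v(6)))/(-237430 + 442965) = (211374 + (-331 - 228)*(2 + 3*6³))/(-237430 + 442965) = (211374 - 559*(2 + 3*216))/205535 = (211374 - 559*(2 + 648))*(1/205535) = (211374 - 559*650)*(1/205535) = (211374 - 363350)*(1/205535) = -151976*1/205535 = -13816/18685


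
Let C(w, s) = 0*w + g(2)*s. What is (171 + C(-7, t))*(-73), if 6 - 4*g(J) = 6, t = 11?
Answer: -12483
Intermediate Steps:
g(J) = 0 (g(J) = 3/2 - ¼*6 = 3/2 - 3/2 = 0)
C(w, s) = 0 (C(w, s) = 0*w + 0*s = 0 + 0 = 0)
(171 + C(-7, t))*(-73) = (171 + 0)*(-73) = 171*(-73) = -12483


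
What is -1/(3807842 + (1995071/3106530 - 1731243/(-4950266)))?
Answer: -3844537459245/14639395021459013209 ≈ -2.6262e-7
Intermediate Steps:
-1/(3807842 + (1995071/3106530 - 1731243/(-4950266))) = -1/(3807842 + (1995071*(1/3106530) - 1731243*(-1/4950266))) = -1/(3807842 + (1995071/3106530 + 1731243/4950266)) = -1/(3807842 + 3813572613919/3844537459245) = -1/14639395021459013209/3844537459245 = -1*3844537459245/14639395021459013209 = -3844537459245/14639395021459013209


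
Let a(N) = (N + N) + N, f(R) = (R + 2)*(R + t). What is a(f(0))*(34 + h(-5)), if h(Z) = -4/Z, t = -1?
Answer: -1044/5 ≈ -208.80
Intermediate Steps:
f(R) = (-1 + R)*(2 + R) (f(R) = (R + 2)*(R - 1) = (2 + R)*(-1 + R) = (-1 + R)*(2 + R))
a(N) = 3*N (a(N) = 2*N + N = 3*N)
a(f(0))*(34 + h(-5)) = (3*(-2 + 0 + 0**2))*(34 - 4/(-5)) = (3*(-2 + 0 + 0))*(34 - 4*(-1/5)) = (3*(-2))*(34 + 4/5) = -6*174/5 = -1044/5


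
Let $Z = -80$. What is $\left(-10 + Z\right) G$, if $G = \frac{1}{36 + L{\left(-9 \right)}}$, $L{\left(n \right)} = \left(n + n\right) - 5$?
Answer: $- \frac{90}{13} \approx -6.9231$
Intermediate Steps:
$L{\left(n \right)} = -5 + 2 n$ ($L{\left(n \right)} = 2 n - 5 = -5 + 2 n$)
$G = \frac{1}{13}$ ($G = \frac{1}{36 + \left(-5 + 2 \left(-9\right)\right)} = \frac{1}{36 - 23} = \frac{1}{13} \approx 0.076923$)
$\left(-10 + Z\right) G = \left(-10 - 80\right) \frac{1}{13} = \left(-90\right) \frac{1}{13} = - \frac{90}{13}$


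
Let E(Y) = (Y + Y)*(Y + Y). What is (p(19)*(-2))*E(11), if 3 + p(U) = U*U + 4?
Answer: -350416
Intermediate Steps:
E(Y) = 4*Y² (E(Y) = (2*Y)*(2*Y) = 4*Y²)
p(U) = 1 + U² (p(U) = -3 + (U*U + 4) = -3 + (U² + 4) = -3 + (4 + U²) = 1 + U²)
(p(19)*(-2))*E(11) = ((1 + 19²)*(-2))*(4*11²) = ((1 + 361)*(-2))*(4*121) = (362*(-2))*484 = -724*484 = -350416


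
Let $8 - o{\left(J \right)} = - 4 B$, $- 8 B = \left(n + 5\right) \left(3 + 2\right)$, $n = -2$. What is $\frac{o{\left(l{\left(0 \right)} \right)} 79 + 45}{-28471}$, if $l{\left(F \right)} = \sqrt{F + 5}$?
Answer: $- \frac{169}{56942} \approx -0.0029679$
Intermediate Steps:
$l{\left(F \right)} = \sqrt{5 + F}$
$B = - \frac{15}{8}$ ($B = - \frac{\left(-2 + 5\right) \left(3 + 2\right)}{8} = - \frac{3 \cdot 5}{8} = \left(- \frac{1}{8}\right) 15 = - \frac{15}{8} \approx -1.875$)
$o{\left(J \right)} = \frac{1}{2}$ ($o{\left(J \right)} = 8 - \left(-4\right) \left(- \frac{15}{8}\right) = 8 - \frac{15}{2} = \frac{1}{2}$)
$\frac{o{\left(l{\left(0 \right)} \right)} 79 + 45}{-28471} = \frac{\frac{1}{2} \cdot 79 + 45}{-28471} = \left(\frac{79}{2} + 45\right) \left(- \frac{1}{28471}\right) = \frac{169}{2} \left(- \frac{1}{28471}\right) = - \frac{169}{56942}$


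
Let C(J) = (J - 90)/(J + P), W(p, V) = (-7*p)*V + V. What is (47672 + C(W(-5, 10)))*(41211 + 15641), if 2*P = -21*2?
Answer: 306263202152/113 ≈ 2.7103e+9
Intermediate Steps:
W(p, V) = V - 7*V*p (W(p, V) = -7*V*p + V = V - 7*V*p)
P = -21 (P = (-21*2)/2 = (½)*(-42) = -21)
C(J) = (-90 + J)/(-21 + J) (C(J) = (J - 90)/(J - 21) = (-90 + J)/(-21 + J))
(47672 + C(W(-5, 10)))*(41211 + 15641) = (47672 + (-90 + 10*(1 - 7*(-5)))/(-21 + 10*(1 - 7*(-5))))*(41211 + 15641) = (47672 + (-90 + 10*(1 + 35))/(-21 + 10*(1 + 35)))*56852 = (47672 + (-90 + 10*36)/(-21 + 10*36))*56852 = (47672 + (-90 + 360)/(-21 + 360))*56852 = (47672 + 270/339)*56852 = (47672 + (1/339)*270)*56852 = (47672 + 90/113)*56852 = (5387026/113)*56852 = 306263202152/113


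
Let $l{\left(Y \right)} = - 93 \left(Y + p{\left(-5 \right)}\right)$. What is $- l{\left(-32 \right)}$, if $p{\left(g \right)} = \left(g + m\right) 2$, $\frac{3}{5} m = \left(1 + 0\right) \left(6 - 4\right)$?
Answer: $-3286$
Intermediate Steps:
$m = \frac{10}{3}$ ($m = \frac{5 \left(1 + 0\right) \left(6 - 4\right)}{3} = \frac{5 \cdot 1 \cdot 2}{3} = \frac{5}{3} \cdot 2 = \frac{10}{3} \approx 3.3333$)
$p{\left(g \right)} = \frac{20}{3} + 2 g$ ($p{\left(g \right)} = \left(g + \frac{10}{3}\right) 2 = \left(\frac{10}{3} + g\right) 2 = \frac{20}{3} + 2 g$)
$l{\left(Y \right)} = 310 - 93 Y$ ($l{\left(Y \right)} = - 93 \left(Y + \left(\frac{20}{3} + 2 \left(-5\right)\right)\right) = - 93 \left(Y + \left(\frac{20}{3} - 10\right)\right) = - 93 \left(Y - \frac{10}{3}\right) = - 93 \left(- \frac{10}{3} + Y\right) = 310 - 93 Y$)
$- l{\left(-32 \right)} = - (310 - -2976) = - (310 + 2976) = \left(-1\right) 3286 = -3286$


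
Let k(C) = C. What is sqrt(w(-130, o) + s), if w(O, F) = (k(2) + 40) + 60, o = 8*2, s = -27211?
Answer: I*sqrt(27109) ≈ 164.65*I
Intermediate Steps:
o = 16
w(O, F) = 102 (w(O, F) = (2 + 40) + 60 = 42 + 60 = 102)
sqrt(w(-130, o) + s) = sqrt(102 - 27211) = sqrt(-27109) = I*sqrt(27109)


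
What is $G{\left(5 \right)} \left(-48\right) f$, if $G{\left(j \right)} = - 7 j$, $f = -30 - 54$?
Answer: $-141120$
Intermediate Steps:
$f = -84$
$G{\left(5 \right)} \left(-48\right) f = \left(-7\right) 5 \left(-48\right) \left(-84\right) = \left(-35\right) \left(-48\right) \left(-84\right) = 1680 \left(-84\right) = -141120$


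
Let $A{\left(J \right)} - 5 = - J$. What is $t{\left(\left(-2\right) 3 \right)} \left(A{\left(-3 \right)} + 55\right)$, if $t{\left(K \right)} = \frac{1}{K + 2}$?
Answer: $- \frac{63}{4} \approx -15.75$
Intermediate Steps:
$A{\left(J \right)} = 5 - J$
$t{\left(K \right)} = \frac{1}{2 + K}$
$t{\left(\left(-2\right) 3 \right)} \left(A{\left(-3 \right)} + 55\right) = \frac{\left(5 - -3\right) + 55}{2 - 6} = \frac{\left(5 + 3\right) + 55}{2 - 6} = \frac{8 + 55}{-4} = \left(- \frac{1}{4}\right) 63 = - \frac{63}{4}$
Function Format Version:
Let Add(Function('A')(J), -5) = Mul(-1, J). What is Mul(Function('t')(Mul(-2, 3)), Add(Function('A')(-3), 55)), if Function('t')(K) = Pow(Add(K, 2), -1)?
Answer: Rational(-63, 4) ≈ -15.750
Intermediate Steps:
Function('A')(J) = Add(5, Mul(-1, J))
Function('t')(K) = Pow(Add(2, K), -1)
Mul(Function('t')(Mul(-2, 3)), Add(Function('A')(-3), 55)) = Mul(Pow(Add(2, Mul(-2, 3)), -1), Add(Add(5, Mul(-1, -3)), 55)) = Mul(Pow(Add(2, -6), -1), Add(Add(5, 3), 55)) = Mul(Pow(-4, -1), Add(8, 55)) = Mul(Rational(-1, 4), 63) = Rational(-63, 4)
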